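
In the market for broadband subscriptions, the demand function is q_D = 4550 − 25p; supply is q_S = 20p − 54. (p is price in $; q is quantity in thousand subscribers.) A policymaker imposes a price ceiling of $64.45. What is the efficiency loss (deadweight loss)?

$25802.35 thousand

In inverse form: demand p = 182 − 0.04q, supply p = 2.7 + 0.05q.
Competitive equilibrium: 182 − 0.04q = 2.7 + 0.05q → q* = 1992.2222, p* = 102.3111.
At the ceiling p = 64.45, quantity supplied = (64.45 − 2.7)/0.05 = 1235.
Willingness to pay at q' = 1235: 182 − 0.04·1235 = 132.6.
Δq = 1992.2222 − 1235 = 757.2222; wedge = 132.6 − 64.45 = 68.15.
Welfare loss = ½ × 757.2222 × 68.15 = $25802.35 thousand.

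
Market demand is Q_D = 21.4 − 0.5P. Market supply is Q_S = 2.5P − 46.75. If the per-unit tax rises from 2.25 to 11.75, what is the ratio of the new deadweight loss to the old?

In inverse form: demand P = 42.8 − 2Q, supply P = 18.7 + 0.4Q.
Competitive equilibrium: 42.8 − 2Q = 18.7 + 0.4Q → Q* = 10.0417, P* = 22.7167.
For a per-unit tax t: ΔQ = t/2.4, so DWL = ½·t·(t/2.4) = t²/4.8.
At t = 2.25: DWL = 1.055. At t = 11.75: DWL = 28.763.
Ratio = (11.75/2.25)² = 27.272.

27.272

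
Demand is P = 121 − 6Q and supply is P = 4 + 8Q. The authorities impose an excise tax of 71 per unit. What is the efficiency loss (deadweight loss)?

Competitive equilibrium: 121 − 6Q = 4 + 8Q → Q* = 8.35714, P* = 70.85714.
With the tax, the buyer price exceeds the seller price by 71: (121 − 6Q) − (4 + 8Q) = 71 → Q' = 3.28571.
ΔQ = 8.35714 − 3.28571 = 5.07143; the wedge equals the tax, 71.
The triangle = ½ × 5.07143 × 71 = 180.04.

180.04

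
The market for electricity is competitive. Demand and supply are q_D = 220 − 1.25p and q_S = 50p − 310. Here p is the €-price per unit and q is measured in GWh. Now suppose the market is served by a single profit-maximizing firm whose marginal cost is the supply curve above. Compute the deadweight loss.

€4287.28

In inverse form: demand p = 176 − 0.8q, supply p = 6.2 + 0.02q.
Competitive equilibrium: 176 − 0.8q = 6.2 + 0.02q → q* = 207.0732, p* = 10.3415.
Marginal revenue: MR = 176 − 1.6q. Set MR = MC: 176 − 1.6q = 6.2 + 0.02q → q_m = 104.8148.
Price p_m = 176 − 0.8·104.8148 = 92.1482; MC(q_m) = 6.2 + 0.02·104.8148 = 8.2963.
Competitive q* = 207.0732, so Δq = 102.2584; wedge = 92.1482 − 8.2963 = 83.8519.
Deadweight loss = ½ × 102.2584 × 83.8519 = €4287.28.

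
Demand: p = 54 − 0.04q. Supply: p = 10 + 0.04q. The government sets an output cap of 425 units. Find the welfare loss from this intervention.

625

Competitive equilibrium: 54 − 0.04q = 10 + 0.04q → q* = 550, p* = 32.
At q = 425: demand price = 54 − 0.04·425 = 37; supply price = 10 + 0.04·425 = 27.
Δq = 550 − 425 = 125; wedge = 37 − 27 = 10.
DWL = ½ × 125 × 10 = 625.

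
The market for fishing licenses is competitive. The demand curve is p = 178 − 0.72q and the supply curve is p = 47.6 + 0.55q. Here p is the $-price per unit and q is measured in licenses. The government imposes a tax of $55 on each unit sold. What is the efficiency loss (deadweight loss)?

Competitive equilibrium: 178 − 0.72q = 47.6 + 0.55q → q* = 102.67717, p* = 104.07244.
With the tax, the buyer price exceeds the seller price by 55: (178 − 0.72q) − (47.6 + 0.55q) = 55 → q' = 59.37008.
Δq = 102.67717 − 59.37008 = 43.30709; the wedge equals the tax, 55.
The triangle = ½ × 43.30709 × 55 = $1190.94.

$1190.94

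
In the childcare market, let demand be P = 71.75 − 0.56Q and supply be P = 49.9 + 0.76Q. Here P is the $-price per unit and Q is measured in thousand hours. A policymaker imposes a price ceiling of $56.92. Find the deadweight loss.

Competitive equilibrium: 71.75 − 0.56Q = 49.9 + 0.76Q → Q* = 16.553, P* = 62.4803.
At the ceiling P = 56.92, quantity supplied = (56.92 − 49.9)/0.76 = 9.2368.
Willingness to pay at Q' = 9.2368: 71.75 − 0.56·9.2368 = 66.5774.
ΔQ = 16.553 − 9.2368 = 7.3162; wedge = 66.5774 − 56.92 = 9.6574.
Deadweight loss = ½ × 7.3162 × 9.6574 = $35.33 thousand.

$35.33 thousand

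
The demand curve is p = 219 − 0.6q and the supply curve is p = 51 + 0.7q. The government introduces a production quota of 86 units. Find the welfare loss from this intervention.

1214.78

Competitive equilibrium: 219 − 0.6q = 51 + 0.7q → q* = 129.23077, p* = 141.46154.
At q = 86: demand price = 219 − 0.6·86 = 167.4; supply price = 51 + 0.7·86 = 111.2.
Δq = 129.23077 − 86 = 43.23077; wedge = 167.4 − 111.2 = 56.2.
The triangle = ½ × 43.23077 × 56.2 = 1214.78.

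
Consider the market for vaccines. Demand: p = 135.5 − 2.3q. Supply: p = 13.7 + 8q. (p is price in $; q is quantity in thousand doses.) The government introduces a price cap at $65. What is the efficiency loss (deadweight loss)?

Competitive equilibrium: 135.5 − 2.3q = 13.7 + 8q → q* = 11.8252, p* = 108.3019.
At the ceiling p = 65, quantity supplied = (65 − 13.7)/8 = 6.4125.
Willingness to pay at q' = 6.4125: 135.5 − 2.3·6.4125 = 120.7513.
Δq = 11.8252 − 6.4125 = 5.4127; wedge = 120.7513 − 65 = 55.7513.
The triangle = ½ × 5.4127 × 55.7513 = $150.88 thousand.

$150.88 thousand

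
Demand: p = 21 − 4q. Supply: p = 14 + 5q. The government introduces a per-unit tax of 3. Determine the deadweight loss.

0.50

Competitive equilibrium: 21 − 4q = 14 + 5q → q* = 0.7778, p* = 17.8889.
With the tax, the buyer price exceeds the seller price by 3: (21 − 4q) − (14 + 5q) = 3 → q' = 0.4444.
Δq = 0.7778 − 0.4444 = 0.3334; the wedge equals the tax, 3.
Welfare loss = ½ × 0.3334 × 3 = 0.50.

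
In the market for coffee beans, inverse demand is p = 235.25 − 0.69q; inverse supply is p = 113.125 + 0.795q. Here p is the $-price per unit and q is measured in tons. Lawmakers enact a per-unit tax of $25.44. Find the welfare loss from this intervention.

$217.91

Competitive equilibrium: 235.25 − 0.69q = 113.125 + 0.795q → q* = 82.2391, p* = 178.5051.
With the tax, the buyer price exceeds the seller price by 25.44: (235.25 − 0.69q) − (113.125 + 0.795q) = 25.44 → q' = 65.1077.
Δq = 82.2391 − 65.1077 = 17.1314; the wedge equals the tax, 25.44.
The triangle = ½ × 17.1314 × 25.44 = $217.91.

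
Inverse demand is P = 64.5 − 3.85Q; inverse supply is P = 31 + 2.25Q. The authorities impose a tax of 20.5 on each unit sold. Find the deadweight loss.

34.45

Competitive equilibrium: 64.5 − 3.85Q = 31 + 2.25Q → Q* = 5.4918, P* = 43.3566.
With the tax, the buyer price exceeds the seller price by 20.5: (64.5 − 3.85Q) − (31 + 2.25Q) = 20.5 → Q' = 2.1311.
ΔQ = 5.4918 − 2.1311 = 3.3607; the wedge equals the tax, 20.5.
The triangle = ½ × 3.3607 × 20.5 = 34.45.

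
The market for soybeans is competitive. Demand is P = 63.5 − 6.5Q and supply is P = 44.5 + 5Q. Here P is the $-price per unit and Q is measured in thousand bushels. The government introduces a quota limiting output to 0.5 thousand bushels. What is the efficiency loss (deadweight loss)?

$7.63 thousand

Competitive equilibrium: 63.5 − 6.5Q = 44.5 + 5Q → Q* = 1.6522, P* = 52.7609.
At Q = 0.5: demand price = 63.5 − 6.5·0.5 = 60.25; supply price = 44.5 + 5·0.5 = 47.
ΔQ = 1.6522 − 0.5 = 1.1522; wedge = 60.25 − 47 = 13.25.
The triangle = ½ × 1.1522 × 13.25 = $7.63 thousand.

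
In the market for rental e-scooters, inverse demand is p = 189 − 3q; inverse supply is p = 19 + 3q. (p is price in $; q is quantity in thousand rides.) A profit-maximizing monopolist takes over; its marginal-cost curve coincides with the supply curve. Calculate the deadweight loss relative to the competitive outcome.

Competitive equilibrium: 189 − 3q = 19 + 3q → q* = 28.3333, p* = 104.
Marginal revenue: MR = 189 − 6q. Set MR = MC: 189 − 6q = 19 + 3q → q_m = 18.8889.
Price p_m = 189 − 3·18.8889 = 132.3333; MC(q_m) = 19 + 3·18.8889 = 75.6667.
Competitive q* = 28.3333, so Δq = 9.4444; wedge = 132.3333 − 75.6667 = 56.6666.
Deadweight loss = ½ × 9.4444 × 56.6666 = $267.59 thousand.

$267.59 thousand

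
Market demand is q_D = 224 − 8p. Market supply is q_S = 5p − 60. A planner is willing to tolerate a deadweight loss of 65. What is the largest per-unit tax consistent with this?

In inverse form: demand p = 28 − 0.125q, supply p = 12 + 0.2q.
Competitive equilibrium: 28 − 0.125q = 12 + 0.2q → q* = 49.2308, p* = 21.8462.
A tax t gives Δq = t/0.325 and wedge t, so DWL = t²/0.65.
t²/0.65 = 65 → t² = 42.25 → t = 6.5.

6.5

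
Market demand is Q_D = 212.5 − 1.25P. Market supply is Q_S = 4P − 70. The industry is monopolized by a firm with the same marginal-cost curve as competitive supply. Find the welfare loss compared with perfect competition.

In inverse form: demand P = 170 − 0.8Q, supply P = 17.5 + 0.25Q.
Competitive equilibrium: 170 − 0.8Q = 17.5 + 0.25Q → Q* = 145.2381, P* = 53.8095.
Marginal revenue: MR = 170 − 1.6Q. Set MR = MC: 170 − 1.6Q = 17.5 + 0.25Q → Q_m = 82.4324.
Price P_m = 170 − 0.8·82.4324 = 104.0541; MC(Q_m) = 17.5 + 0.25·82.4324 = 38.1081.
Competitive Q* = 145.2381, so ΔQ = 62.8057; wedge = 104.0541 − 38.1081 = 65.946.
Deadweight loss = ½ × 62.8057 × 65.946 = 2070.89.

2070.89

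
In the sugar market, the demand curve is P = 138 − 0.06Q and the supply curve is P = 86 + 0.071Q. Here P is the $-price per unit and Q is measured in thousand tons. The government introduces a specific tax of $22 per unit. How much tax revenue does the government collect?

$5038.17 thousand

Competitive equilibrium: 138 − 0.06Q = 86 + 0.071Q → Q* = 396.9466, P* = 114.1832.
With the tax, the buyer price exceeds the seller price by 22: (138 − 0.06Q) − (86 + 0.071Q) = 22 → Q' = 229.0076.
Tax revenue = 22 × 229.0076 = $5038.17 thousand.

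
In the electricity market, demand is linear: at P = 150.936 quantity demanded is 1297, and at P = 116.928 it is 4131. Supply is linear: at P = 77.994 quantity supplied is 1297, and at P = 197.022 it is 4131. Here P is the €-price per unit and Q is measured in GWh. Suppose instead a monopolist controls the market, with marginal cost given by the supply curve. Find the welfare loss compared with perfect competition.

Demand slope = (116.928 − 150.936)/(4131 − 1297) = −0.012, so P = 166.5 − 0.012Q.
Supply slope = (197.022 − 77.994)/(4131 − 1297) = 0.042, so P = 23.52 + 0.042Q.
Competitive equilibrium: 166.5 − 0.012Q = 23.52 + 0.042Q → Q* = 2647.77778, P* = 134.72667.
Marginal revenue: MR = 166.5 − 0.024Q. Set MR = MC: 166.5 − 0.024Q = 23.52 + 0.042Q → Q_m = 2166.36364.
Price P_m = 166.5 − 0.012·2166.36364 = 140.50364; MC(Q_m) = 23.52 + 0.042·2166.36364 = 114.50727.
Competitive Q* = 2647.77778, so ΔQ = 481.41414; wedge = 140.50364 − 114.50727 = 25.99637.
Welfare loss = ½ × 481.41414 × 25.99637 = €6257.51.

€6257.51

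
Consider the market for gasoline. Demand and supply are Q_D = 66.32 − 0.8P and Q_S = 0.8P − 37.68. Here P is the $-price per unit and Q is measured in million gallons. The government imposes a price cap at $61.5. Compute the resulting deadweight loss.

In inverse form: demand P = 82.9 − 1.25Q, supply P = 47.1 + 1.25Q.
Competitive equilibrium: 82.9 − 1.25Q = 47.1 + 1.25Q → Q* = 14.32, P* = 65.
At the ceiling P = 61.5, quantity supplied = (61.5 − 47.1)/1.25 = 11.52.
Willingness to pay at Q' = 11.52: 82.9 − 1.25·11.52 = 68.5.
ΔQ = 14.32 − 11.52 = 2.8; wedge = 68.5 − 61.5 = 7.
The triangle = ½ × 2.8 × 7 = $9.80 million.

$9.80 million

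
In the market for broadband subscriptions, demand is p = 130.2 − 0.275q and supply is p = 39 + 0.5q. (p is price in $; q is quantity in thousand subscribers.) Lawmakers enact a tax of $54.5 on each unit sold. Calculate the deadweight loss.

Competitive equilibrium: 130.2 − 0.275q = 39 + 0.5q → q* = 117.6774, p* = 97.8387.
With the tax, the buyer price exceeds the seller price by 54.5: (130.2 − 0.275q) − (39 + 0.5q) = 54.5 → q' = 47.3548.
Δq = 117.6774 − 47.3548 = 70.3226; the wedge equals the tax, 54.5.
The triangle = ½ × 70.3226 × 54.5 = $1916.29 thousand.

$1916.29 thousand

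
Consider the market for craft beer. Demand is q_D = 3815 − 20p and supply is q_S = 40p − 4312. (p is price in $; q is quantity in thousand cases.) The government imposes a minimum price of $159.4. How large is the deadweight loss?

In inverse form: demand p = 190.75 − 0.05q, supply p = 107.8 + 0.025q.
Competitive equilibrium: 190.75 − 0.05q = 107.8 + 0.025q → q* = 1106, p* = 135.45.
At the floor p = 159.4, quantity demanded = (190.75 − 159.4)/0.05 = 627.
Sellers' marginal cost at q' = 627: 107.8 + 0.025·627 = 123.475.
Δq = 1106 − 627 = 479; wedge = 159.4 − 123.475 = 35.925.
The triangle = ½ × 479 × 35.925 = $8604.04 thousand.

$8604.04 thousand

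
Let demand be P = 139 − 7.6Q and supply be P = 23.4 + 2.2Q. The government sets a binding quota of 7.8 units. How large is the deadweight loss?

78.24

Competitive equilibrium: 139 − 7.6Q = 23.4 + 2.2Q → Q* = 11.7959, P* = 49.351.
At Q = 7.8: demand price = 139 − 7.6·7.8 = 79.72; supply price = 23.4 + 2.2·7.8 = 40.56.
ΔQ = 11.7959 − 7.8 = 3.9959; wedge = 79.72 − 40.56 = 39.16.
The triangle = ½ × 3.9959 × 39.16 = 78.24.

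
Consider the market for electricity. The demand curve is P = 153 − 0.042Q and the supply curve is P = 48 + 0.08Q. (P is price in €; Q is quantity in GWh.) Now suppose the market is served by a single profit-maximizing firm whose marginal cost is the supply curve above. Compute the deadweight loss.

Competitive equilibrium: 153 − 0.042Q = 48 + 0.08Q → Q* = 860.65574, P* = 116.85246.
Marginal revenue: MR = 153 − 0.084Q. Set MR = MC: 153 − 0.084Q = 48 + 0.08Q → Q_m = 640.2439.
Price P_m = 153 − 0.042·640.2439 = 126.10976; MC(Q_m) = 48 + 0.08·640.2439 = 99.21951.
Competitive Q* = 860.65574, so ΔQ = 220.41184; wedge = 126.10976 − 99.21951 = 26.89025.
DWL = ½ × 220.41184 × 26.89025 = €2963.46.

€2963.46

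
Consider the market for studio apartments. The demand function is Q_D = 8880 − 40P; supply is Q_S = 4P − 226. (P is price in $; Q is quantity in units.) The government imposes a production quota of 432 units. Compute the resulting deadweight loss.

In inverse form: demand P = 222 − 0.025Q, supply P = 56.5 + 0.25Q.
Competitive equilibrium: 222 − 0.025Q = 56.5 + 0.25Q → Q* = 601.8182, P* = 206.9545.
At Q = 432: demand price = 222 − 0.025·432 = 211.2; supply price = 56.5 + 0.25·432 = 164.5.
ΔQ = 601.8182 − 432 = 169.8182; wedge = 211.2 − 164.5 = 46.7.
Welfare loss = ½ × 169.8182 × 46.7 = $3965.25.

$3965.25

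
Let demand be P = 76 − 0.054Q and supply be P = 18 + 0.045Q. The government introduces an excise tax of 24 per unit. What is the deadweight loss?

Competitive equilibrium: 76 − 0.054Q = 18 + 0.045Q → Q* = 585.8586, P* = 44.3636.
With the tax, the buyer price exceeds the seller price by 24: (76 − 0.054Q) − (18 + 0.045Q) = 24 → Q' = 343.4343.
ΔQ = 585.8586 − 343.4343 = 242.4243; the wedge equals the tax, 24.
Deadweight loss = ½ × 242.4243 × 24 = 2909.09.

2909.09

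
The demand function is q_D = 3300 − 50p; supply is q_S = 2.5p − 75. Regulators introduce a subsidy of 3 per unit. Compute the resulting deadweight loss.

In inverse form: demand p = 66 − 0.02q, supply p = 30 + 0.4q.
Competitive equilibrium: 66 − 0.02q = 30 + 0.4q → q* = 85.7143, p* = 64.2857.
The subsidy lowers effective supply by 3: p = 27 + 0.4q.
New quantity: 66 − 0.02q = 27 + 0.4q → q' = 92.8571.
Overproduction Δq = 92.8571 − 85.7143 = 7.1428; wedge = subsidy = 3.
DWL = ½ × 7.1428 × 3 = 10.71.

10.71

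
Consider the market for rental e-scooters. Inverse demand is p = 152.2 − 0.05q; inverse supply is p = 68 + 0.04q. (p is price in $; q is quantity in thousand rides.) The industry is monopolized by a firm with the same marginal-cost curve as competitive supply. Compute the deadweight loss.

Competitive equilibrium: 152.2 − 0.05q = 68 + 0.04q → q* = 935.55556, p* = 105.42222.
Marginal revenue: MR = 152.2 − 0.1q. Set MR = MC: 152.2 − 0.1q = 68 + 0.04q → q_m = 601.42857.
Price p_m = 152.2 − 0.05·601.42857 = 122.12857; MC(q_m) = 68 + 0.04·601.42857 = 92.05714.
Competitive q* = 935.55556, so Δq = 334.12699; wedge = 122.12857 − 92.05714 = 30.07143.
Welfare loss = ½ × 334.12699 × 30.07143 = $5023.84 thousand.

$5023.84 thousand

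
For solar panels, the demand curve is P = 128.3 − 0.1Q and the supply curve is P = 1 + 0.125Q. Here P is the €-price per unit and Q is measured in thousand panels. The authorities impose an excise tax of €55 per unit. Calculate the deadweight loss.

Competitive equilibrium: 128.3 − 0.1Q = 1 + 0.125Q → Q* = 565.7778, P* = 71.7222.
With the tax, the buyer price exceeds the seller price by 55: (128.3 − 0.1Q) − (1 + 0.125Q) = 55 → Q' = 321.3333.
ΔQ = 565.7778 − 321.3333 = 244.4445; the wedge equals the tax, 55.
Deadweight loss = ½ × 244.4445 × 55 = €6722.22 thousand.

€6722.22 thousand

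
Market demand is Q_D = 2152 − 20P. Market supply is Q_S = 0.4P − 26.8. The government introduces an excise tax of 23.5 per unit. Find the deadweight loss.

108.28

In inverse form: demand P = 107.6 − 0.05Q, supply P = 67 + 2.5Q.
Competitive equilibrium: 107.6 − 0.05Q = 67 + 2.5Q → Q* = 15.9216, P* = 106.8039.
With the tax, the buyer price exceeds the seller price by 23.5: (107.6 − 0.05Q) − (67 + 2.5Q) = 23.5 → Q' = 6.7059.
ΔQ = 15.9216 − 6.7059 = 9.2157; the wedge equals the tax, 23.5.
Deadweight loss = ½ × 9.2157 × 23.5 = 108.28.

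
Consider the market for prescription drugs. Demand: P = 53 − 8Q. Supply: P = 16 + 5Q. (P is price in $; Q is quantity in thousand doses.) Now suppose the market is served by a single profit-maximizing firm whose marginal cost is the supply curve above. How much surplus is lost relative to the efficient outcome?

Competitive equilibrium: 53 − 8Q = 16 + 5Q → Q* = 2.8462, P* = 30.2308.
Marginal revenue: MR = 53 − 16Q. Set MR = MC: 53 − 16Q = 16 + 5Q → Q_m = 1.7619.
Price P_m = 53 − 8·1.7619 = 38.9048; MC(Q_m) = 16 + 5·1.7619 = 24.8095.
Competitive Q* = 2.8462, so ΔQ = 1.0843; wedge = 38.9048 − 24.8095 = 14.0953.
Deadweight loss = ½ × 1.0843 × 14.0953 = $7.64 thousand.

$7.64 thousand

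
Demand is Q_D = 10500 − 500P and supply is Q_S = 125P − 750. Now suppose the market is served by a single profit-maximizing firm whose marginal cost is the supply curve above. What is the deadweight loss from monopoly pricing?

312.50

In inverse form: demand P = 21 − 0.002Q, supply P = 6 + 0.008Q.
Competitive equilibrium: 21 − 0.002Q = 6 + 0.008Q → Q* = 1500, P* = 18.
Marginal revenue: MR = 21 − 0.004Q. Set MR = MC: 21 − 0.004Q = 6 + 0.008Q → Q_m = 1250.
Price P_m = 21 − 0.002·1250 = 18.5; MC(Q_m) = 6 + 0.008·1250 = 16.
Competitive Q* = 1500, so ΔQ = 250; wedge = 18.5 − 16 = 2.5.
The triangle = ½ × 250 × 2.5 = 312.50.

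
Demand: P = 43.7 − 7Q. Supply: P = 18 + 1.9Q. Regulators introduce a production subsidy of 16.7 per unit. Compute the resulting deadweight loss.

Competitive equilibrium: 43.7 − 7Q = 18 + 1.9Q → Q* = 2.8876, P* = 23.4865.
The subsidy lowers effective supply by 16.7: P = 1.3 + 1.9Q.
New quantity: 43.7 − 7Q = 1.3 + 1.9Q → Q' = 4.764.
Overproduction ΔQ = 4.764 − 2.8876 = 1.8764; wedge = subsidy = 16.7.
The triangle = ½ × 1.8764 × 16.7 = 15.67.

15.67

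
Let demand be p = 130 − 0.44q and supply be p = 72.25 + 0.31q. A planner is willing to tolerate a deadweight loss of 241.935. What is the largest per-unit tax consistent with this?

19.05

Competitive equilibrium: 130 − 0.44q = 72.25 + 0.31q → q* = 77, p* = 96.12.
A tax t gives Δq = t/0.75 and wedge t, so DWL = t²/1.5.
t²/1.5 = 241.935 → t² = 362.9025 → t = 19.05.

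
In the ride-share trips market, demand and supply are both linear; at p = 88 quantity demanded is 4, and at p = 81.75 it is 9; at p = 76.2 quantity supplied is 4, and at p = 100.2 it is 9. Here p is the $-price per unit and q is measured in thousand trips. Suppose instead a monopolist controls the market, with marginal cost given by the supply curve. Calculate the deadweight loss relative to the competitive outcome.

Demand slope = (81.75 − 88)/(9 − 4) = −1.25, so p = 93 − 1.25q.
Supply slope = (100.2 − 76.2)/(9 − 4) = 4.8, so p = 57 + 4.8q.
Competitive equilibrium: 93 − 1.25q = 57 + 4.8q → q* = 5.9504, p* = 85.562.
Marginal revenue: MR = 93 − 2.5q. Set MR = MC: 93 − 2.5q = 57 + 4.8q → q_m = 4.9315.
Price p_m = 93 − 1.25·4.9315 = 86.8356; MC(q_m) = 57 + 4.8·4.9315 = 80.6712.
Competitive q* = 5.9504, so Δq = 1.0189; wedge = 86.8356 − 80.6712 = 6.1644.
Welfare loss = ½ × 1.0189 × 6.1644 = $3.14 thousand.

$3.14 thousand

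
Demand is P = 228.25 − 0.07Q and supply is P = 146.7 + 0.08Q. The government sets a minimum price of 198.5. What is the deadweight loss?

Competitive equilibrium: 228.25 − 0.07Q = 146.7 + 0.08Q → Q* = 543.6667, P* = 190.1933.
At the floor P = 198.5, quantity demanded = (228.25 − 198.5)/0.07 = 425.
Sellers' marginal cost at Q' = 425: 146.7 + 0.08·425 = 180.7.
ΔQ = 543.6667 − 425 = 118.6667; wedge = 198.5 − 180.7 = 17.8.
Welfare loss = ½ × 118.6667 × 17.8 = 1056.13.

1056.13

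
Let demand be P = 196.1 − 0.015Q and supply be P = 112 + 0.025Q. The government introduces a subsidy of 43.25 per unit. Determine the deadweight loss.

23382.03

Competitive equilibrium: 196.1 − 0.015Q = 112 + 0.025Q → Q* = 2102.5, P* = 164.5625.
The subsidy lowers effective supply by 43.25: P = 68.75 + 0.025Q.
New quantity: 196.1 − 0.015Q = 68.75 + 0.025Q → Q' = 3183.75.
Overproduction ΔQ = 3183.75 − 2102.5 = 1081.25; wedge = subsidy = 43.25.
Deadweight loss = ½ × 1081.25 × 43.25 = 23382.03.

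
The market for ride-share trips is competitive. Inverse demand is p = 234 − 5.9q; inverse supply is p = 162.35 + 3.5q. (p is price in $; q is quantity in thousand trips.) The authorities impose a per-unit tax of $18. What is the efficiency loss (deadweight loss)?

Competitive equilibrium: 234 − 5.9q = 162.35 + 3.5q → q* = 7.6223, p* = 189.0282.
With the tax, the buyer price exceeds the seller price by 18: (234 − 5.9q) − (162.35 + 3.5q) = 18 → q' = 5.7074.
Δq = 7.6223 − 5.7074 = 1.9149; the wedge equals the tax, 18.
Deadweight loss = ½ × 1.9149 × 18 = $17.23 thousand.

$17.23 thousand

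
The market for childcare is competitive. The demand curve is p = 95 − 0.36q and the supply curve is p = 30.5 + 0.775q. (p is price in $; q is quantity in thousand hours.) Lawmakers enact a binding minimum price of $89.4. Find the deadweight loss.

$966.70 thousand

Competitive equilibrium: 95 − 0.36q = 30.5 + 0.775q → q* = 56.8282, p* = 74.5419.
At the floor p = 89.4, quantity demanded = (95 − 89.4)/0.36 = 15.5556.
Sellers' marginal cost at q' = 15.5556: 30.5 + 0.775·15.5556 = 42.5556.
Δq = 56.8282 − 15.5556 = 41.2726; wedge = 89.4 − 42.5556 = 46.8444.
Welfare loss = ½ × 41.2726 × 46.8444 = $966.70 thousand.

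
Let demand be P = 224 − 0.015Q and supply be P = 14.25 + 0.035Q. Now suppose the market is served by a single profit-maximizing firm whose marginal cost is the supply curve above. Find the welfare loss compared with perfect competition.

Competitive equilibrium: 224 − 0.015Q = 14.25 + 0.035Q → Q* = 4195, P* = 161.075.
Marginal revenue: MR = 224 − 0.03Q. Set MR = MC: 224 − 0.03Q = 14.25 + 0.035Q → Q_m = 3226.92308.
Price P_m = 224 − 0.015·3226.92308 = 175.59615; MC(Q_m) = 14.25 + 0.035·3226.92308 = 127.19231.
Competitive Q* = 4195, so ΔQ = 968.07692; wedge = 175.59615 − 127.19231 = 48.40384.
DWL = ½ × 968.07692 × 48.40384 = 23429.32.

23429.32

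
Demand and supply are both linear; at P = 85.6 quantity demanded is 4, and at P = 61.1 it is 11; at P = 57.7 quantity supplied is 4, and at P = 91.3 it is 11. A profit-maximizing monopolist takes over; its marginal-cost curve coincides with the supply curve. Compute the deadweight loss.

Demand slope = (61.1 − 85.6)/(11 − 4) = −3.5, so P = 99.6 − 3.5Q.
Supply slope = (91.3 − 57.7)/(11 − 4) = 4.8, so P = 38.5 + 4.8Q.
Competitive equilibrium: 99.6 − 3.5Q = 38.5 + 4.8Q → Q* = 7.36145, P* = 73.83494.
Marginal revenue: MR = 99.6 − 7Q. Set MR = MC: 99.6 − 7Q = 38.5 + 4.8Q → Q_m = 5.17797.
Price P_m = 99.6 − 3.5·5.17797 = 81.47711; MC(Q_m) = 38.5 + 4.8·5.17797 = 63.35426.
Competitive Q* = 7.36145, so ΔQ = 2.18348; wedge = 81.47711 − 63.35426 = 18.12285.
Welfare loss = ½ × 2.18348 × 18.12285 = 19.79.

19.79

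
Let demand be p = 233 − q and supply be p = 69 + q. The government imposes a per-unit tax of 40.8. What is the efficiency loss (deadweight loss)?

416.16

Competitive equilibrium: 233 − q = 69 + q → q* = 82, p* = 151.
With the tax, the buyer price exceeds the seller price by 40.8: (233 − q) − (69 + q) = 40.8 → q' = 61.6.
Δq = 82 − 61.6 = 20.4; the wedge equals the tax, 40.8.
DWL = ½ × 20.4 × 40.8 = 416.16.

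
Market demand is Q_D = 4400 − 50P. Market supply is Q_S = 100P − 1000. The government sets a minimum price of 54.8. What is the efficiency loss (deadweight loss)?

13254

In inverse form: demand P = 88 − 0.02Q, supply P = 10 + 0.01Q.
Competitive equilibrium: 88 − 0.02Q = 10 + 0.01Q → Q* = 2600, P* = 36.
At the floor P = 54.8, quantity demanded = (88 − 54.8)/0.02 = 1660.
Sellers' marginal cost at Q' = 1660: 10 + 0.01·1660 = 26.6.
ΔQ = 2600 − 1660 = 940; wedge = 54.8 − 26.6 = 28.2.
Welfare loss = ½ × 940 × 28.2 = 13254.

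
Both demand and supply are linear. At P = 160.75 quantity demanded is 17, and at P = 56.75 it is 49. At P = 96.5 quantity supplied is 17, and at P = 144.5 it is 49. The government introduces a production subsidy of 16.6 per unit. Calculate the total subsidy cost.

564.75

Demand slope = (56.75 − 160.75)/(49 − 17) = −3.25, so P = 216 − 3.25Q.
Supply slope = (144.5 − 96.5)/(49 − 17) = 1.5, so P = 71 + 1.5Q.
Competitive equilibrium: 216 − 3.25Q = 71 + 1.5Q → Q* = 30.5263, P* = 116.7895.
The subsidy lowers effective supply by 16.6: P = 54.4 + 1.5Q.
New quantity: 216 − 3.25Q = 54.4 + 1.5Q → Q' = 34.0211.
Total subsidy cost = 16.6 × 34.0211 = 564.75.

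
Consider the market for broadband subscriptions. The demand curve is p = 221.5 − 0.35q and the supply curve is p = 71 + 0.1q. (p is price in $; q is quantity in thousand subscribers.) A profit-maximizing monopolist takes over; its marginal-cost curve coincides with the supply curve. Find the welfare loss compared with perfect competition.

Competitive equilibrium: 221.5 − 0.35q = 71 + 0.1q → q* = 334.4444, p* = 104.4444.
Marginal revenue: MR = 221.5 − 0.7q. Set MR = MC: 221.5 − 0.7q = 71 + 0.1q → q_m = 188.125.
Price p_m = 221.5 − 0.35·188.125 = 155.6563; MC(q_m) = 71 + 0.1·188.125 = 89.8125.
Competitive q* = 334.4444, so Δq = 146.3194; wedge = 155.6563 − 89.8125 = 65.8438.
DWL = ½ × 146.3194 × 65.8438 = $4817.11 thousand.

$4817.11 thousand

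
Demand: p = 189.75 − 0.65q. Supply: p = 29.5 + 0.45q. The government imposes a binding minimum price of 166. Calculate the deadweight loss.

Competitive equilibrium: 189.75 − 0.65q = 29.5 + 0.45q → q* = 145.6818, p* = 95.0568.
At the floor p = 166, quantity demanded = (189.75 − 166)/0.65 = 36.5385.
Sellers' marginal cost at q' = 36.5385: 29.5 + 0.45·36.5385 = 45.9423.
Δq = 145.6818 − 36.5385 = 109.1433; wedge = 166 − 45.9423 = 120.0577.
The triangle = ½ × 109.1433 × 120.0577 = 6551.75.

6551.75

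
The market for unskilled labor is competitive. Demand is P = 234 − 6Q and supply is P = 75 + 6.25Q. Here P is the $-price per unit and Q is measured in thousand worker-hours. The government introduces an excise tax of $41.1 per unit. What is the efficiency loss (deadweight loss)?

Competitive equilibrium: 234 − 6Q = 75 + 6.25Q → Q* = 12.9796, P* = 156.1224.
With the tax, the buyer price exceeds the seller price by 41.1: (234 − 6Q) − (75 + 6.25Q) = 41.1 → Q' = 9.6245.
ΔQ = 12.9796 − 9.6245 = 3.3551; the wedge equals the tax, 41.1.
Welfare loss = ½ × 3.3551 × 41.1 = $68.95 thousand.

$68.95 thousand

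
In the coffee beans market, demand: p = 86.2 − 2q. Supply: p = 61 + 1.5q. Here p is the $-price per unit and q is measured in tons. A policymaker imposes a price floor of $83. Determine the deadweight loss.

$54.88

Competitive equilibrium: 86.2 − 2q = 61 + 1.5q → q* = 7.2, p* = 71.8.
At the floor p = 83, quantity demanded = (86.2 − 83)/2 = 1.6.
Sellers' marginal cost at q' = 1.6: 61 + 1.5·1.6 = 63.4.
Δq = 7.2 − 1.6 = 5.6; wedge = 83 − 63.4 = 19.6.
Deadweight loss = ½ × 5.6 × 19.6 = $54.88.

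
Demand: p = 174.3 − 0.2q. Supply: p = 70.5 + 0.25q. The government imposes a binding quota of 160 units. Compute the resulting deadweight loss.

1123.60

Competitive equilibrium: 174.3 − 0.2q = 70.5 + 0.25q → q* = 230.6667, p* = 128.1667.
At q = 160: demand price = 174.3 − 0.2·160 = 142.3; supply price = 70.5 + 0.25·160 = 110.5.
Δq = 230.6667 − 160 = 70.6667; wedge = 142.3 − 110.5 = 31.8.
DWL = ½ × 70.6667 × 31.8 = 1123.60.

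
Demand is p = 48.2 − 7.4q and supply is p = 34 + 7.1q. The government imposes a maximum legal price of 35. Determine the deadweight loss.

5.10

Competitive equilibrium: 48.2 − 7.4q = 34 + 7.1q → q* = 0.9793, p* = 40.9531.
At the ceiling p = 35, quantity supplied = (35 − 34)/7.1 = 0.1408.
Willingness to pay at q' = 0.1408: 48.2 − 7.4·0.1408 = 47.1581.
Δq = 0.9793 − 0.1408 = 0.8385; wedge = 47.1581 − 35 = 12.1581.
The triangle = ½ × 0.8385 × 12.1581 = 5.10.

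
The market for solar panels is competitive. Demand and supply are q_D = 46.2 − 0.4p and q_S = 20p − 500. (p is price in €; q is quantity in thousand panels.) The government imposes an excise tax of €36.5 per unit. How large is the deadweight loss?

In inverse form: demand p = 115.5 − 2.5q, supply p = 25 + 0.05q.
Competitive equilibrium: 115.5 − 2.5q = 25 + 0.05q → q* = 35.4902, p* = 26.7745.
With the tax, the buyer price exceeds the seller price by 36.5: (115.5 − 2.5q) − (25 + 0.05q) = 36.5 → q' = 21.1765.
Δq = 35.4902 − 21.1765 = 14.3137; the wedge equals the tax, 36.5.
Deadweight loss = ½ × 14.3137 × 36.5 = €261.23 thousand.

€261.23 thousand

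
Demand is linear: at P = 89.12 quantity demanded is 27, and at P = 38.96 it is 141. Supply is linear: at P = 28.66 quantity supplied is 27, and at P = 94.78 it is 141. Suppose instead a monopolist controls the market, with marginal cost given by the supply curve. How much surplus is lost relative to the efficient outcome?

Demand slope = (38.96 − 89.12)/(141 − 27) = −0.44, so P = 101 − 0.44Q.
Supply slope = (94.78 − 28.66)/(141 − 27) = 0.58, so P = 13 + 0.58Q.
Competitive equilibrium: 101 − 0.44Q = 13 + 0.58Q → Q* = 86.2745, P* = 63.0392.
Marginal revenue: MR = 101 − 0.88Q. Set MR = MC: 101 − 0.88Q = 13 + 0.58Q → Q_m = 60.274.
Price P_m = 101 − 0.44·60.274 = 74.4794; MC(Q_m) = 13 + 0.58·60.274 = 47.9589.
Competitive Q* = 86.2745, so ΔQ = 26.0005; wedge = 74.4794 − 47.9589 = 26.5205.
Welfare loss = ½ × 26.0005 × 26.5205 = 344.77.

344.77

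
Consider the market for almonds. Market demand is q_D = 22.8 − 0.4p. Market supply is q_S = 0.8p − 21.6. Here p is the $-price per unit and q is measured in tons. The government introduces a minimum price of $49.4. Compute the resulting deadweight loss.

In inverse form: demand p = 57 − 2.5q, supply p = 27 + 1.25q.
Competitive equilibrium: 57 − 2.5q = 27 + 1.25q → q* = 8, p* = 37.
At the floor p = 49.4, quantity demanded = (57 − 49.4)/2.5 = 3.04.
Sellers' marginal cost at q' = 3.04: 27 + 1.25·3.04 = 30.8.
Δq = 8 − 3.04 = 4.96; wedge = 49.4 − 30.8 = 18.6.
Welfare loss = ½ × 4.96 × 18.6 = $46.128.

$46.128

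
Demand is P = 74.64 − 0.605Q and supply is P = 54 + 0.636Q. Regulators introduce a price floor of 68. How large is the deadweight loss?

Competitive equilibrium: 74.64 − 0.605Q = 54 + 0.636Q → Q* = 16.6317, P* = 64.5778.
At the floor P = 68, quantity demanded = (74.64 − 68)/0.605 = 10.9752.
Sellers' marginal cost at Q' = 10.9752: 54 + 0.636·10.9752 = 60.9802.
ΔQ = 16.6317 − 10.9752 = 5.6565; wedge = 68 − 60.9802 = 7.0198.
Welfare loss = ½ × 5.6565 × 7.0198 = 19.85.

19.85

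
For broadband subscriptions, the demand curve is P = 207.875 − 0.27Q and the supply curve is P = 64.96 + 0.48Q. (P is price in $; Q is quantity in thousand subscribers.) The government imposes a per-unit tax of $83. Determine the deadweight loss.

$4592.67 thousand

Competitive equilibrium: 207.875 − 0.27Q = 64.96 + 0.48Q → Q* = 190.55333, P* = 156.4256.
With the tax, the buyer price exceeds the seller price by 83: (207.875 − 0.27Q) − (64.96 + 0.48Q) = 83 → Q' = 79.88667.
ΔQ = 190.55333 − 79.88667 = 110.66666; the wedge equals the tax, 83.
Deadweight loss = ½ × 110.66666 × 83 = $4592.67 thousand.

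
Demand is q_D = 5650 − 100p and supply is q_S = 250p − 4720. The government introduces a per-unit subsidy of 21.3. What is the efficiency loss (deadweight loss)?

16203.21

In inverse form: demand p = 56.5 − 0.01q, supply p = 18.88 + 0.004q.
Competitive equilibrium: 56.5 − 0.01q = 18.88 + 0.004q → q* = 2687.1429, p* = 29.6286.
The subsidy lowers effective supply by 21.3: p = 0.004q − 2.42.
New quantity: 56.5 − 0.01q = 0.004q − 2.42 → q' = 4208.5714.
Overproduction Δq = 4208.5714 − 2687.1429 = 1521.4285; wedge = subsidy = 21.3.
The triangle = ½ × 1521.4285 × 21.3 = 16203.21.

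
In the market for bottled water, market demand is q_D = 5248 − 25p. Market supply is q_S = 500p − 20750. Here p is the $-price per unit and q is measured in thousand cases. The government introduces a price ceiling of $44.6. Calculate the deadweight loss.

In inverse form: demand p = 209.92 − 0.04q, supply p = 41.5 + 0.002q.
Competitive equilibrium: 209.92 − 0.04q = 41.5 + 0.002q → q* = 4010, p* = 49.52.
At the ceiling p = 44.6, quantity supplied = (44.6 − 41.5)/0.002 = 1550.
Willingness to pay at q' = 1550: 209.92 − 0.04·1550 = 147.92.
Δq = 4010 − 1550 = 2460; wedge = 147.92 − 44.6 = 103.32.
The triangle = ½ × 2460 × 103.32 = $127083.60 thousand.

$127083.60 thousand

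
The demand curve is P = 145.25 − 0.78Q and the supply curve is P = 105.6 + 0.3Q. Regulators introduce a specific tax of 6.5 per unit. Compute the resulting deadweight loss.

Competitive equilibrium: 145.25 − 0.78Q = 105.6 + 0.3Q → Q* = 36.713, P* = 116.6139.
With the tax, the buyer price exceeds the seller price by 6.5: (145.25 − 0.78Q) − (105.6 + 0.3Q) = 6.5 → Q' = 30.6944.
ΔQ = 36.713 − 30.6944 = 6.0186; the wedge equals the tax, 6.5.
Welfare loss = ½ × 6.0186 × 6.5 = 19.56.

19.56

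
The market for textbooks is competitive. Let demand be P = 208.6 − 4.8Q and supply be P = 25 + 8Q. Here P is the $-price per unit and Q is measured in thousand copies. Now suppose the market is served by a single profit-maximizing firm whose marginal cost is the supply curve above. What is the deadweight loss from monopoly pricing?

Competitive equilibrium: 208.6 − 4.8Q = 25 + 8Q → Q* = 14.3438, P* = 139.75.
Marginal revenue: MR = 208.6 − 9.6Q. Set MR = MC: 208.6 − 9.6Q = 25 + 8Q → Q_m = 10.4318.
Price P_m = 208.6 − 4.8·10.4318 = 158.5274; MC(Q_m) = 25 + 8·10.4318 = 108.4544.
Competitive Q* = 14.3438, so ΔQ = 3.912; wedge = 158.5274 − 108.4544 = 50.073.
Deadweight loss = ½ × 3.912 × 50.073 = $97.94 thousand.

$97.94 thousand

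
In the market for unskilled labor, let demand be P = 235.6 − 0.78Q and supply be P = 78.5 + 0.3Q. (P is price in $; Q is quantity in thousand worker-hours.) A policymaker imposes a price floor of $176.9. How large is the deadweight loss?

Competitive equilibrium: 235.6 − 0.78Q = 78.5 + 0.3Q → Q* = 145.463, P* = 122.1389.
At the floor P = 176.9, quantity demanded = (235.6 − 176.9)/0.78 = 75.2564.
Sellers' marginal cost at Q' = 75.2564: 78.5 + 0.3·75.2564 = 101.0769.
ΔQ = 145.463 − 75.2564 = 70.2066; wedge = 176.9 − 101.0769 = 75.8231.
Welfare loss = ½ × 70.2066 × 75.8231 = $2661.64 thousand.

$2661.64 thousand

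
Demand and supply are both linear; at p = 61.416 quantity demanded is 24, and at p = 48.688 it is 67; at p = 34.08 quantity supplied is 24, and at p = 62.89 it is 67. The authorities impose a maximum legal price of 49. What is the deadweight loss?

17.56

Demand slope = (48.688 − 61.416)/(67 − 24) = −0.296, so p = 68.52 − 0.296q.
Supply slope = (62.89 − 34.08)/(67 − 24) = 0.67, so p = 18 + 0.67q.
Competitive equilibrium: 68.52 − 0.296q = 18 + 0.67q → q* = 52.2981, p* = 53.0398.
At the ceiling p = 49, quantity supplied = (49 − 18)/0.67 = 46.2687.
Willingness to pay at q' = 46.2687: 68.52 − 0.296·46.2687 = 54.8245.
Δq = 52.2981 − 46.2687 = 6.0294; wedge = 54.8245 − 49 = 5.8245.
Welfare loss = ½ × 6.0294 × 5.8245 = 17.56.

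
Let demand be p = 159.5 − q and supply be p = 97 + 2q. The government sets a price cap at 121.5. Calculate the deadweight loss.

Competitive equilibrium: 159.5 − q = 97 + 2q → q* = 20.8333, p* = 138.6667.
At the ceiling p = 121.5, quantity supplied = (121.5 − 97)/2 = 12.25.
Willingness to pay at q' = 12.25: 159.5 − 1·12.25 = 147.25.
Δq = 20.8333 − 12.25 = 8.5833; wedge = 147.25 − 121.5 = 25.75.
Deadweight loss = ½ × 8.5833 × 25.75 = 110.51.

110.51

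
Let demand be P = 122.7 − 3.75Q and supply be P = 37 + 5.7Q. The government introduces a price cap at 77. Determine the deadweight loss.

Competitive equilibrium: 122.7 − 3.75Q = 37 + 5.7Q → Q* = 9.0688, P* = 88.6921.
At the ceiling P = 77, quantity supplied = (77 − 37)/5.7 = 7.0175.
Willingness to pay at Q' = 7.0175: 122.7 − 3.75·7.0175 = 96.3844.
ΔQ = 9.0688 − 7.0175 = 2.0513; wedge = 96.3844 − 77 = 19.3844.
The triangle = ½ × 2.0513 × 19.3844 = 19.88.

19.88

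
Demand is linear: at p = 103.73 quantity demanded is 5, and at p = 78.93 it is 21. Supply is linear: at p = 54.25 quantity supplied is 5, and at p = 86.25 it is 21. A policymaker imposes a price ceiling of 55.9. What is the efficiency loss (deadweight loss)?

305.21

Demand slope = (78.93 − 103.73)/(21 − 5) = −1.55, so p = 111.48 − 1.55q.
Supply slope = (86.25 − 54.25)/(21 − 5) = 2, so p = 44.25 + 2q.
Competitive equilibrium: 111.48 − 1.55q = 44.25 + 2q → q* = 18.938, p* = 82.1261.
At the ceiling p = 55.9, quantity supplied = (55.9 − 44.25)/2 = 5.825.
Willingness to pay at q' = 5.825: 111.48 − 1.55·5.825 = 102.4513.
Δq = 18.938 − 5.825 = 13.113; wedge = 102.4513 − 55.9 = 46.5513.
Welfare loss = ½ × 13.113 × 46.5513 = 305.21.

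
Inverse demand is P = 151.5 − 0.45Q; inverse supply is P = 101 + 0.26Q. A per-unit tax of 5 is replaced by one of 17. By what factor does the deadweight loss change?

Competitive equilibrium: 151.5 − 0.45Q = 101 + 0.26Q → Q* = 71.1268, P* = 119.493.
For a per-unit tax t: ΔQ = t/0.71, so DWL = ½·t·(t/0.71) = t²/1.42.
At t = 5: DWL = 17.606. At t = 17: DWL = 203.521.
Ratio = (17/5)² = 11.56.

11.56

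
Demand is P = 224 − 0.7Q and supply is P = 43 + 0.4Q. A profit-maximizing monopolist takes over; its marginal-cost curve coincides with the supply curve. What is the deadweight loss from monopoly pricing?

2252.09

Competitive equilibrium: 224 − 0.7Q = 43 + 0.4Q → Q* = 164.5455, P* = 108.8182.
Marginal revenue: MR = 224 − 1.4Q. Set MR = MC: 224 − 1.4Q = 43 + 0.4Q → Q_m = 100.5556.
Price P_m = 224 − 0.7·100.5556 = 153.6111; MC(Q_m) = 43 + 0.4·100.5556 = 83.2222.
Competitive Q* = 164.5455, so ΔQ = 63.9899; wedge = 153.6111 − 83.2222 = 70.3889.
DWL = ½ × 63.9899 × 70.3889 = 2252.09.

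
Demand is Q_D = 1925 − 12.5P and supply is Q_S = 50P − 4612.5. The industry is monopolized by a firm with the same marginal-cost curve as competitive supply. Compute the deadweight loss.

In inverse form: demand P = 154 − 0.08Q, supply P = 92.25 + 0.02Q.
Competitive equilibrium: 154 − 0.08Q = 92.25 + 0.02Q → Q* = 617.5, P* = 104.6.
Marginal revenue: MR = 154 − 0.16Q. Set MR = MC: 154 − 0.16Q = 92.25 + 0.02Q → Q_m = 343.0556.
Price P_m = 154 − 0.08·343.0556 = 126.5556; MC(Q_m) = 92.25 + 0.02·343.0556 = 99.1111.
Competitive Q* = 617.5, so ΔQ = 274.4444; wedge = 126.5556 − 99.1111 = 27.4445.
Deadweight loss = ½ × 274.4444 × 27.4445 = 3765.99.

3765.99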